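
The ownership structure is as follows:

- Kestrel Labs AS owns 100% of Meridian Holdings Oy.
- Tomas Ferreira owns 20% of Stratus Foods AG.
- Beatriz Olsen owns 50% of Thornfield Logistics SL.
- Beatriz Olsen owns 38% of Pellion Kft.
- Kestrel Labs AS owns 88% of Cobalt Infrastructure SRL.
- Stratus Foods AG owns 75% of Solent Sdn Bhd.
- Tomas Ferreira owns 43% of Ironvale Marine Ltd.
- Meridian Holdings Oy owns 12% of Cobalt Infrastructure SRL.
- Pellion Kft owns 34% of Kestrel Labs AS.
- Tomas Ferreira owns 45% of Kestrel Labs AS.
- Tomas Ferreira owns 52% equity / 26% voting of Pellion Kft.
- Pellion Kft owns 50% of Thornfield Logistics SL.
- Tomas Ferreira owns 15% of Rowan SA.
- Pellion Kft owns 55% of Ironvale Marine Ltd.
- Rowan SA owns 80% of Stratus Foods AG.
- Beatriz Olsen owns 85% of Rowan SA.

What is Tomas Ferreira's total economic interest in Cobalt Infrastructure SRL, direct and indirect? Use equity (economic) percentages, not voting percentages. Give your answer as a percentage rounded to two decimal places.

62.68%

Tomas reaches Cobalt along 4 paths.
Via Kestrel → Meridian: 45% × 100% × 12% = 5.4%.
Via Pellion → Kestrel → Meridian: 52% × 34% × 100% × 12% = 2.1216%.
Via Kestrel: 45% × 88% = 39.6%.
Via Pellion → Kestrel: 52% × 34% × 88% = 15.5584%.
Total: 5.4% + 2.1216% + 39.6% + 15.5584% = 62.68%.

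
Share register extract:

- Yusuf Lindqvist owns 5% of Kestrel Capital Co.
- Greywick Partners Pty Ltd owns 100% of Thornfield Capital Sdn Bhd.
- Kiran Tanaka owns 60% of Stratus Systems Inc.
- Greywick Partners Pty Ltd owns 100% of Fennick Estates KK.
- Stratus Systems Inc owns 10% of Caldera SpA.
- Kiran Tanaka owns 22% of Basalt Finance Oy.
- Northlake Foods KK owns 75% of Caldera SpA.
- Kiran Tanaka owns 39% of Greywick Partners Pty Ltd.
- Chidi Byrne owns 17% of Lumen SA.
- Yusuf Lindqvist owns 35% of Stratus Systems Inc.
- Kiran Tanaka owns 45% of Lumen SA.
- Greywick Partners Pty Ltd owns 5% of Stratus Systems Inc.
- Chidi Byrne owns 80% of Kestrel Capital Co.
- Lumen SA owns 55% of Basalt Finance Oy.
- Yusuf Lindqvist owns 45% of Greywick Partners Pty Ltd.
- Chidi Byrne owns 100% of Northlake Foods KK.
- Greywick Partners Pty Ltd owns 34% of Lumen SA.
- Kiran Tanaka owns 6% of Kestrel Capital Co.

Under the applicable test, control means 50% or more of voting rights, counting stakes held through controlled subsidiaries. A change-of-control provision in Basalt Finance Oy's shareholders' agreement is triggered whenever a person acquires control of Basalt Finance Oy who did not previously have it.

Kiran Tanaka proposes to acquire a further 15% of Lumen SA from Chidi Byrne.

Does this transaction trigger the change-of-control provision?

Yes

The purchase adds only to Kiran's holdings (Chidi's stake shrinks), so Kiran is the only person who could newly come to control Basalt.
Kiran holds 60% of Stratus, so Kiran controls Stratus.
In Basalt, Kiran's side holds only 22%, not ≥ 50%.
So before the transaction, Kiran does not control Basalt.
After the purchase, Kiran's direct stake in Lumen rises to 45% + 15% = 60%, and Chidi's stake falls to 2%.
Kiran holds 60% of Lumen, so Kiran controls Lumen.
Lumen and Kiran together hold 55% + 22% = 77% of Basalt, so Kiran controls Basalt.
Kiran did not control Basalt before and does after, so the clause is triggered.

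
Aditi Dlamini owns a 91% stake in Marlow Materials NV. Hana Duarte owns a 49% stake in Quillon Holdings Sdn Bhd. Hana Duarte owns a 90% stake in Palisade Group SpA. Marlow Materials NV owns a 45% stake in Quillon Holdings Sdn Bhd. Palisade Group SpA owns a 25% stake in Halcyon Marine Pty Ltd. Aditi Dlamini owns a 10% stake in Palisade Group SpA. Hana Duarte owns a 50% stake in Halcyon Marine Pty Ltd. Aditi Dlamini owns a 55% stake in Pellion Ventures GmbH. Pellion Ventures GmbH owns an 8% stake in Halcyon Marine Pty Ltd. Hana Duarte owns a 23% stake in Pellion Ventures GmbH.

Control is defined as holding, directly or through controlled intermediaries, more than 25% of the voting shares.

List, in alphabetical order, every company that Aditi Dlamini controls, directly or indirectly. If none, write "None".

Marlow Materials NV, Pellion Ventures GmbH, Quillon Holdings Sdn Bhd

Aditi holds 55% of Pellion, so Aditi controls Pellion.
Aditi holds 91% of Marlow, so Aditi controls Marlow.
Marlow holds 45% of Quillon, so Aditi controls Quillon.
No other company's threshold is met.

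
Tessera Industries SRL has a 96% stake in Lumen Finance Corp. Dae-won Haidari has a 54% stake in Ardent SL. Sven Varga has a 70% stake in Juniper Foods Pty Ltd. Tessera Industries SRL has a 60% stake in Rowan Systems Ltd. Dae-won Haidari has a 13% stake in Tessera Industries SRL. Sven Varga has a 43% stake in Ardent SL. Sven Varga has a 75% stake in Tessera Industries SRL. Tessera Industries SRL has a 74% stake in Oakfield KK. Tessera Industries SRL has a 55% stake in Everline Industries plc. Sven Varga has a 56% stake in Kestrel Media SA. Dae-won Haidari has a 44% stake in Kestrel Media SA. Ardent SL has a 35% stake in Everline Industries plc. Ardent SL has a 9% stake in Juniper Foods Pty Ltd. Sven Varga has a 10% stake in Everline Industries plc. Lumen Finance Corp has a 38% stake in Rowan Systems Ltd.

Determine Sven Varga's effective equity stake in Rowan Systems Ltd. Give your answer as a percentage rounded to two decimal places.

Sven reaches Rowan along 2 paths.
Via Tessera: 75% × 60% = 45%.
Via Tessera → Lumen: 75% × 96% × 38% = 27.36%.
Total: 45% + 27.36% = 72.36%.

72.36%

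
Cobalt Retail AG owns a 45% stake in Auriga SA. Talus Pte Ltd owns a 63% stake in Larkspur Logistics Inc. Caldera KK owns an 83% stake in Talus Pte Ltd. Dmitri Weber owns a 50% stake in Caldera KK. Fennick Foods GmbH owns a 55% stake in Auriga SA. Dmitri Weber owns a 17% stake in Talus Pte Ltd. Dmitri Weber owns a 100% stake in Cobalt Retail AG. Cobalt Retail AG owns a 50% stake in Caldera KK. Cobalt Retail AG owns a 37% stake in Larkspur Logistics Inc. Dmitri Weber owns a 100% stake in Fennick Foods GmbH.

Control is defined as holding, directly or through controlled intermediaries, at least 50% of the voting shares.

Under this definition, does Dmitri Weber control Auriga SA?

Yes

Dmitri holds 100% of Fennick, so Dmitri controls Fennick.
Dmitri holds 100% of Cobalt, so Dmitri controls Cobalt.
Fennick and Cobalt together hold 55% + 45% = 100% of Auriga, so Dmitri controls Auriga.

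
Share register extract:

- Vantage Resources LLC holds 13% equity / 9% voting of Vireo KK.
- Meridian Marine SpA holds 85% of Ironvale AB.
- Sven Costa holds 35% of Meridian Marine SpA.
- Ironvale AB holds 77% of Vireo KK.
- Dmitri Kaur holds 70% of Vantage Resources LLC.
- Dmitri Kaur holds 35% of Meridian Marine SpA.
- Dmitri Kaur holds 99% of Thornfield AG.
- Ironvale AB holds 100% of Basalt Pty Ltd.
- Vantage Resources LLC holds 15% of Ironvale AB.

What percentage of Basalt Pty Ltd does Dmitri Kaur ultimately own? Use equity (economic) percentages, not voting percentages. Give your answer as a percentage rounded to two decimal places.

40.25%

Dmitri reaches Basalt along 2 paths.
Via Vantage → Ironvale: 70% × 15% × 100% = 10.5%.
Via Meridian → Ironvale: 35% × 85% × 100% = 29.75%.
Total: 10.5% + 29.75% = 40.25%.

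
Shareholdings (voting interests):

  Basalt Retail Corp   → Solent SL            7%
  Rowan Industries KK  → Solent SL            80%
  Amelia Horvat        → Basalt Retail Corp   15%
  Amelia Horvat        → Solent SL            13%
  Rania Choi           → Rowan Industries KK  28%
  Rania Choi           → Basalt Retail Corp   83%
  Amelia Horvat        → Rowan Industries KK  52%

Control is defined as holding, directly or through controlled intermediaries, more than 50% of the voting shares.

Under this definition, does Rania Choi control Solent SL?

No

Rania holds 83% of Basalt, so Rania controls Basalt.
In Solent, Rania's side holds only 7%, not > 50%.
So Rania does not control Solent.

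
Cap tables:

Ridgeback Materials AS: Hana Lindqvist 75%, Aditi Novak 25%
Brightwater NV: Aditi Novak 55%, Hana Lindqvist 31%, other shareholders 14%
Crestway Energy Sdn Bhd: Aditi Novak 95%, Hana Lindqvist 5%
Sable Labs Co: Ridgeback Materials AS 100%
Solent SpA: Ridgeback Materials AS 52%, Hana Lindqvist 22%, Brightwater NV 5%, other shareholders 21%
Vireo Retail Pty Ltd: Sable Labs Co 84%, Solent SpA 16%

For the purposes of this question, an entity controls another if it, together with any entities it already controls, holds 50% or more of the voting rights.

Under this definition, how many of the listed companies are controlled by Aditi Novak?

Aditi holds 55% of Brightwater, so Aditi controls Brightwater.
Aditi holds 95% of Crestway, so Aditi controls Crestway.
No other company's threshold is met.
Aditi controls 2 companies.

2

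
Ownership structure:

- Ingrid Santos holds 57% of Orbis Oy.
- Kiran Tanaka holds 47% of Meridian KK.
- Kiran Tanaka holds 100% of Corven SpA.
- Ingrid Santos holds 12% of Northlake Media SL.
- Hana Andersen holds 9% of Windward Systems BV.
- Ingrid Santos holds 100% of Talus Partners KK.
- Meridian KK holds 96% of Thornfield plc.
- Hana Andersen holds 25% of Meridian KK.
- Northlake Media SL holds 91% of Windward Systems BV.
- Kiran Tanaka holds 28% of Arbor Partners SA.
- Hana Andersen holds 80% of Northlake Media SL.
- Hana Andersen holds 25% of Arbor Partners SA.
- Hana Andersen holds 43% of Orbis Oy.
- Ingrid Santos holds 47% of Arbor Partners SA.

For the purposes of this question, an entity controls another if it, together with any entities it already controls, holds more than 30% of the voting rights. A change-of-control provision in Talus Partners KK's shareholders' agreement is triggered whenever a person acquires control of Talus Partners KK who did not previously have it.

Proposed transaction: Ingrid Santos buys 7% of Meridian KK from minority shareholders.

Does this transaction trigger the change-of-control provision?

The purchase changes only Ingrid's holdings, so Ingrid is the only person who could newly come to control Talus.
Ingrid holds 100% of Talus, so Ingrid controls Talus.
So Ingrid already controls Talus before the transaction.
After the purchase, Ingrid holds 7% of Meridian directly.
Ingrid controlled Talus already, so this is not a new person acquiring control; every other person's position is unchanged or reduced.
No new person acquires control, so the clause is not triggered.

No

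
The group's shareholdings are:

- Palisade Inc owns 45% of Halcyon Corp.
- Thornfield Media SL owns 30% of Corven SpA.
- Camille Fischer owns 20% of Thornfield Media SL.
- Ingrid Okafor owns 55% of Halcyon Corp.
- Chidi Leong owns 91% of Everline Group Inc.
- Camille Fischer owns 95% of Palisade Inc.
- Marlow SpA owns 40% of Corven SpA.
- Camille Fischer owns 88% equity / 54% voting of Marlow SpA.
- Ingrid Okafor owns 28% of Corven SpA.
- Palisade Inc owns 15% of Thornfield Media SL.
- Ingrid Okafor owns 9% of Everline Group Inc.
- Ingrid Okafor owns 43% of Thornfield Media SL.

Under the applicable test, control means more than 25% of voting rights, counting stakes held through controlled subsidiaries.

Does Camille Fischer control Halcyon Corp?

Camille holds 95% of Palisade, so Camille controls Palisade.
Palisade holds 45% of Halcyon, so Camille controls Halcyon.

Yes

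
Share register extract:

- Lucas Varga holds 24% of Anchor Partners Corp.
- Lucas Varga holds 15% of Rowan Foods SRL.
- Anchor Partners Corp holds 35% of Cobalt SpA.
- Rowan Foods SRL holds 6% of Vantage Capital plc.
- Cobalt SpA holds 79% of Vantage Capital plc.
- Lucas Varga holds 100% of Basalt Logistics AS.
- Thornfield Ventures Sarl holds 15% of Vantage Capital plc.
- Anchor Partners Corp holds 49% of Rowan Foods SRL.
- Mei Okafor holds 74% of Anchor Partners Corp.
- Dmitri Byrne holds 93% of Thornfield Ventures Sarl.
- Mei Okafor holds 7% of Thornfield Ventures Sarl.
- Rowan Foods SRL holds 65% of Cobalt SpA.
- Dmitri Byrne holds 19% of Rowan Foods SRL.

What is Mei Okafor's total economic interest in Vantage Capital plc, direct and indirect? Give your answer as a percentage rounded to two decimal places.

Mei reaches Vantage along 4 paths.
Via Thornfield: 7% × 15% = 1.05%.
Via Anchor → Rowan: 74% × 49% × 6% = 2.1756%.
Via Anchor → Cobalt: 74% × 35% × 79% = 20.461%.
Via Anchor → Rowan → Cobalt: 74% × 49% × 65% × 79% = 18.61951%.
Total: 1.05% + 2.1756% + 20.461% + 18.61951% = 42.30611%.
Rounded: 42.31%.

42.31%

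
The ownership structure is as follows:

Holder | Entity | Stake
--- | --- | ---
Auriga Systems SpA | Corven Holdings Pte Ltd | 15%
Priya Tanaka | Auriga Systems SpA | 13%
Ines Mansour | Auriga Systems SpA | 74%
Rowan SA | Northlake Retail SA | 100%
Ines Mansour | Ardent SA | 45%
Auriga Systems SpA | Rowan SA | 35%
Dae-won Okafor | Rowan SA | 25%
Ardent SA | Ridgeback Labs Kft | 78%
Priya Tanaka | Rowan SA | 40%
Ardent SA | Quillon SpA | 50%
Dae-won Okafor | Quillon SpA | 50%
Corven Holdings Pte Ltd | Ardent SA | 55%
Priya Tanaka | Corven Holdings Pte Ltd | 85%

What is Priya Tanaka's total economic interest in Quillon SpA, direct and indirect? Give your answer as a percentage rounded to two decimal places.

23.91%

Priya reaches Quillon along 2 paths.
Via Corven → Ardent: 85% × 55% × 50% = 23.375%.
Via Auriga → Corven → Ardent: 13% × 15% × 55% × 50% = 0.53625%.
Total: 23.375% + 0.53625% = 23.91125%.
Rounded: 23.91%.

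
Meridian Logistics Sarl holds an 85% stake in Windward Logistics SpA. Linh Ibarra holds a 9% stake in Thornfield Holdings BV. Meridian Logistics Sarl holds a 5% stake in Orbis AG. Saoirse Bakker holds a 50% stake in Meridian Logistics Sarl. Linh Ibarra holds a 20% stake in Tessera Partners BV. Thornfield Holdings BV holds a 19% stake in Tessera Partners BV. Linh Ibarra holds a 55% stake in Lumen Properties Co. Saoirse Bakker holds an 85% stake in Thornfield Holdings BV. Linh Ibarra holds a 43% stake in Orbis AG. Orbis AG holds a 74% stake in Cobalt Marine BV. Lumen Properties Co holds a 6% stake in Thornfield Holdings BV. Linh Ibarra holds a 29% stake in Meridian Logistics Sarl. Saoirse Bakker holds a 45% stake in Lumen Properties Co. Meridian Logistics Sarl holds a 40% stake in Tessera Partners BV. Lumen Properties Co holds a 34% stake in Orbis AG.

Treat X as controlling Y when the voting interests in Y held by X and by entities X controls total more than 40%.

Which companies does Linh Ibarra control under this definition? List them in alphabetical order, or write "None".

Linh holds 55% of Lumen, so Linh controls Lumen.
Lumen and Linh together hold 34% + 43% = 77% of Orbis, so Linh controls Orbis.
Orbis holds 74% of Cobalt, so Linh controls Cobalt.
No other company's threshold is met.

Cobalt Marine BV, Lumen Properties Co, Orbis AG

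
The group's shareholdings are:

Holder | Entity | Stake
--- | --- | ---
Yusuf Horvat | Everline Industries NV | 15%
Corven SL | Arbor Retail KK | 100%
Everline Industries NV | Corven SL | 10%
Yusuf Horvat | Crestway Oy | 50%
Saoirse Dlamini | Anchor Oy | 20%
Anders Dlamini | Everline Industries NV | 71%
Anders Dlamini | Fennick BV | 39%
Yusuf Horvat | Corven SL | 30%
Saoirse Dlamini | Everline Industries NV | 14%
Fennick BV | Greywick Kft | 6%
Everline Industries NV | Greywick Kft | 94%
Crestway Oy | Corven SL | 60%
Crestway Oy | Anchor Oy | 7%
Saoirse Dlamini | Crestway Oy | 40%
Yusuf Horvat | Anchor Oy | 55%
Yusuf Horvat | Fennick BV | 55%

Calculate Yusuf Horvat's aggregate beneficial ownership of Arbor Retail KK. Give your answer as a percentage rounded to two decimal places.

61.50%

Yusuf reaches Arbor along 3 paths.
Via Crestway → Corven: 50% × 60% × 100% = 30%.
Via Corven: 30% × 100% = 30%.
Via Everline → Corven: 15% × 10% × 100% = 1.5%.
Total: 30% + 30% + 1.5% = 61.5%.
Rounded: 61.50%.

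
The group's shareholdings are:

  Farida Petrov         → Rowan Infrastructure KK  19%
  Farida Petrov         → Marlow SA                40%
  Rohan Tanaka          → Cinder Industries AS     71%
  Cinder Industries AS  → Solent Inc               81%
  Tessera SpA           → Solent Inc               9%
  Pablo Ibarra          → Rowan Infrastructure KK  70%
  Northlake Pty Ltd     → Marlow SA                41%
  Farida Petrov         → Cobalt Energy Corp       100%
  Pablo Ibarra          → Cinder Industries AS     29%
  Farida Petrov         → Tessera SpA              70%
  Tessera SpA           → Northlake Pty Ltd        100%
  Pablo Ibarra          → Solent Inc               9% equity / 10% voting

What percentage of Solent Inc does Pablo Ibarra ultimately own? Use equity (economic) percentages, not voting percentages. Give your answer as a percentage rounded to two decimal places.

Pablo reaches Solent along 2 paths.
Via Cinder: 29% × 81% = 23.49%.
Direct stake: 9% = 9%.
Total: 23.49% + 9% = 32.49%.

32.49%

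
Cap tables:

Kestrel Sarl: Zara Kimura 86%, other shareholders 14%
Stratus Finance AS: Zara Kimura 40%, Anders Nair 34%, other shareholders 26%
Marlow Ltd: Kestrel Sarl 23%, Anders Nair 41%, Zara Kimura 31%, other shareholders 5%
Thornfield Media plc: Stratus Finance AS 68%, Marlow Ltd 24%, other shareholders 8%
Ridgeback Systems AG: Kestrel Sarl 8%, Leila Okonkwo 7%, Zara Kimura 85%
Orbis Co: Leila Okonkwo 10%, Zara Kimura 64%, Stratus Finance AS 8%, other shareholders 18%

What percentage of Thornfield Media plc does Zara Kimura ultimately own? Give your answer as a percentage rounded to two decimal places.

Zara reaches Thornfield along 3 paths.
Via Stratus: 40% × 68% = 27.2%.
Via Kestrel → Marlow: 86% × 23% × 24% = 4.7472%.
Via Marlow: 31% × 24% = 7.44%.
Total: 27.2% + 4.7472% + 7.44% = 39.3872%.
Rounded: 39.39%.

39.39%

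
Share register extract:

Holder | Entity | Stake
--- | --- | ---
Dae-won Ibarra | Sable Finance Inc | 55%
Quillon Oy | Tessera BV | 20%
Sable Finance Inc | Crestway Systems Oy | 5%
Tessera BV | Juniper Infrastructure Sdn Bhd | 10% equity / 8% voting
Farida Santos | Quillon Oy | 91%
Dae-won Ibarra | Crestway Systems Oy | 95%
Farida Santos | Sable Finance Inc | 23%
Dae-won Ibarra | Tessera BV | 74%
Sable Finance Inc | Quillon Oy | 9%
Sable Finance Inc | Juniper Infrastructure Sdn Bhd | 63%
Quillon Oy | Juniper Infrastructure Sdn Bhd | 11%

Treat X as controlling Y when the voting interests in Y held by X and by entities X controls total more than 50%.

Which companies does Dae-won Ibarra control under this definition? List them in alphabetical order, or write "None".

Dae-won holds 55% of Sable, so Dae-won controls Sable.
Dae-won holds 74% of Tessera, so Dae-won controls Tessera.
Sable and Dae-won together hold 5% + 95% = 100% of Crestway, so Dae-won controls Crestway.
Sable and Tessera together hold 63% + 8% = 71% of Juniper, so Dae-won controls Juniper.
No other company's threshold is met.

Crestway Systems Oy, Juniper Infrastructure Sdn Bhd, Sable Finance Inc, Tessera BV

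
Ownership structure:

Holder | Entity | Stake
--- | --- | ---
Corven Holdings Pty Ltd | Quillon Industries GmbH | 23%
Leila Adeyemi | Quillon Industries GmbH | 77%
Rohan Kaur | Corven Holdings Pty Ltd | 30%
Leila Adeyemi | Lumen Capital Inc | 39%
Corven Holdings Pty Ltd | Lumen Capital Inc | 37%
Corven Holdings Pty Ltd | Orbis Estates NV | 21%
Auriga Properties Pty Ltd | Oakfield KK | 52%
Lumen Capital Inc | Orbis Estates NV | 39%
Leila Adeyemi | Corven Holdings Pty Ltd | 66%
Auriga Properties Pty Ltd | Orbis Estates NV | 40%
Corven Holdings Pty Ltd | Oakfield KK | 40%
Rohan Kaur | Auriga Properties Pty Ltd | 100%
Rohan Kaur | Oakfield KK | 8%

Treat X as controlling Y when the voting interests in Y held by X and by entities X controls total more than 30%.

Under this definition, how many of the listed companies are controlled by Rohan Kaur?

3

Rohan holds 100% of Auriga, so Rohan controls Auriga.
Auriga holds 40% of Orbis, so Rohan controls Orbis.
Rohan and Auriga together hold 8% + 52% = 60% of Oakfield, so Rohan controls Oakfield.
No other company's threshold is met.
Rohan controls 3 companies.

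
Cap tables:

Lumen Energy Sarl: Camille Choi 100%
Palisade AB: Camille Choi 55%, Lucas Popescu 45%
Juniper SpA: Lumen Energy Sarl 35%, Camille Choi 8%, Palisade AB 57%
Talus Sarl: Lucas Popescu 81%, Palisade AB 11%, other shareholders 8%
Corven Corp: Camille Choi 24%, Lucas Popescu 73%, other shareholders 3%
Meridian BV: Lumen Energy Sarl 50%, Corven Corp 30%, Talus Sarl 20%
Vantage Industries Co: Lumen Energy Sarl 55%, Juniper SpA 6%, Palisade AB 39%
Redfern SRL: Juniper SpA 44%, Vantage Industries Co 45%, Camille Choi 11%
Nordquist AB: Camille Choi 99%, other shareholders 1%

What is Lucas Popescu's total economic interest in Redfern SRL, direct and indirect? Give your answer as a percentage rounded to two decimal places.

Lucas reaches Redfern along 3 paths.
Via Palisade → Juniper: 45% × 57% × 44% = 11.286%.
Via Palisade → Juniper → Vantage: 45% × 57% × 6% × 45% = 0.69255%.
Via Palisade → Vantage: 45% × 39% × 45% = 7.8975%.
Total: 11.286% + 0.69255% + 7.8975% = 19.87605%.
Rounded: 19.88%.

19.88%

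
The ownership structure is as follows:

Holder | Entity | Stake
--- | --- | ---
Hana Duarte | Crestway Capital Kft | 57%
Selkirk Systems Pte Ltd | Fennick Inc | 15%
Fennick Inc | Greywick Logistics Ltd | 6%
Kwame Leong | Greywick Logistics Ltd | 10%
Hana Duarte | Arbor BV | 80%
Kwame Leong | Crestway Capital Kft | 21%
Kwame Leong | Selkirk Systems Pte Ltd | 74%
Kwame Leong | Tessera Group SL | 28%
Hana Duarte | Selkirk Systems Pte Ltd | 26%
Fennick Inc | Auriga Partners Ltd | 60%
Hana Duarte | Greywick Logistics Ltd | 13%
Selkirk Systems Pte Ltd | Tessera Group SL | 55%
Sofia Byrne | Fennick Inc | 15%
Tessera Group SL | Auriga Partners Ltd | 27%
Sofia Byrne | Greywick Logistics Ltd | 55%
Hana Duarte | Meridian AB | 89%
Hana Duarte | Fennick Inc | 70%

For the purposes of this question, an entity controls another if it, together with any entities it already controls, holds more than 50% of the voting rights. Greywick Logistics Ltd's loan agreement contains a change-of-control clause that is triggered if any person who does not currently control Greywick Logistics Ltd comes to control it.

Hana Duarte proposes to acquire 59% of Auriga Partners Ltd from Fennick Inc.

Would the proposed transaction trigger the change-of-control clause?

No

The purchase adds only to Hana's holdings (Fennick's stake shrinks), so Hana is the only person who could newly come to control Greywick.
Hana holds 70% of Fennick, so Hana controls Fennick.
Hana holds 89% of Meridian, so Hana controls Meridian.
Hana holds 57% of Crestway, so Hana controls Crestway.
Fennick holds 60% of Auriga, so Hana controls Auriga.
Hana holds 80% of Arbor, so Hana controls Arbor.
In Greywick, Hana's side holds only 6% + 13% = 19%, not > 50%.
So before the transaction, Hana does not control Greywick.
After the purchase, Hana holds 59% of Auriga directly, and Fennick's stake falls to 1%.
Fennick and Hana together hold 1% + 59% = 60% of Auriga, so Hana controls Auriga.
After the transaction, Hana's side holds 6% + 13% = 19% of Greywick, not > 50%, so Hana still does not control Greywick.
No new person acquires control, so the clause is not triggered.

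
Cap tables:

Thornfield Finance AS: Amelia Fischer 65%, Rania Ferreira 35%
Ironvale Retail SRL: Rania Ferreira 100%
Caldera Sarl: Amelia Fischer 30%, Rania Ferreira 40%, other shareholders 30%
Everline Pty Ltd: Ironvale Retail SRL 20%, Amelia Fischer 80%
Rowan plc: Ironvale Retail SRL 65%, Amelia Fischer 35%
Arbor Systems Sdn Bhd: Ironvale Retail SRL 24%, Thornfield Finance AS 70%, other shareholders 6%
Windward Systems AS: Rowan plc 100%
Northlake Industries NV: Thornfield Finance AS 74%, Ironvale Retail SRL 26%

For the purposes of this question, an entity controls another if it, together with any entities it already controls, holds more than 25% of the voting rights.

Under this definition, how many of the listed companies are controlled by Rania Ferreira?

Rania holds 35% of Thornfield, so Rania controls Thornfield.
Rania holds 100% of Ironvale, so Rania controls Ironvale.
Rania holds 40% of Caldera, so Rania controls Caldera.
Ironvale holds 65% of Rowan, so Rania controls Rowan.
Ironvale and Thornfield together hold 24% + 70% = 94% of Arbor, so Rania controls Arbor.
Rowan holds 100% of Windward, so Rania controls Windward.
Thornfield and Ironvale together hold 74% + 26% = 100% of Northlake, so Rania controls Northlake.
No other company's threshold is met.
Rania controls 7 companies.

7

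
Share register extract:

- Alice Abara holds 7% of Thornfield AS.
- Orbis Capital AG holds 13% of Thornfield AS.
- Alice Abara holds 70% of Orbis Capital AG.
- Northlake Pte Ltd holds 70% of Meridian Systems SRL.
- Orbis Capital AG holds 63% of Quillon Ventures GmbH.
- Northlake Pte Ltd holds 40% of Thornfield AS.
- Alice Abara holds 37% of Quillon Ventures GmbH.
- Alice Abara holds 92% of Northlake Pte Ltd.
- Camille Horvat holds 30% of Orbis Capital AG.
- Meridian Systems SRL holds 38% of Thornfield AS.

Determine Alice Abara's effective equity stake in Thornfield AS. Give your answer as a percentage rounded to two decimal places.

77.37%

Alice reaches Thornfield along 4 paths.
Via Northlake: 92% × 40% = 36.8%.
Via Northlake → Meridian: 92% × 70% × 38% = 24.472%.
Via Orbis: 70% × 13% = 9.1%.
Direct stake: 7% = 7%.
Total: 36.8% + 24.472% + 9.1% + 7% = 77.372%.
Rounded: 77.37%.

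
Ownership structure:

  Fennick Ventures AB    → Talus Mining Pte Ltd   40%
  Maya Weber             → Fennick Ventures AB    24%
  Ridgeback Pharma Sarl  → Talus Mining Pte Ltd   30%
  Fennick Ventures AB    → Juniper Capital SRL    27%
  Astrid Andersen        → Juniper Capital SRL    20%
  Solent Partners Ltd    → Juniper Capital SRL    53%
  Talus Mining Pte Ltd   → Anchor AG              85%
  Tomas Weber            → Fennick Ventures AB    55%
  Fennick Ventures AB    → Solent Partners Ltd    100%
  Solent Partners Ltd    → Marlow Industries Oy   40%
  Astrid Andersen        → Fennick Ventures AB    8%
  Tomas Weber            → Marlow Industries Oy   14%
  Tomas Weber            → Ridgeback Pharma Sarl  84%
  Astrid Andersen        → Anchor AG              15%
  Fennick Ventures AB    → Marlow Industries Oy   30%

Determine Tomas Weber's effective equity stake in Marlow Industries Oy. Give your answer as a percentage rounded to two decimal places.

Tomas reaches Marlow along 3 paths.
Via Fennick: 55% × 30% = 16.5%.
Via Fennick → Solent: 55% × 100% × 40% = 22%.
Direct stake: 14% = 14%.
Total: 16.5% + 22% + 14% = 52.5%.
Rounded: 52.50%.

52.50%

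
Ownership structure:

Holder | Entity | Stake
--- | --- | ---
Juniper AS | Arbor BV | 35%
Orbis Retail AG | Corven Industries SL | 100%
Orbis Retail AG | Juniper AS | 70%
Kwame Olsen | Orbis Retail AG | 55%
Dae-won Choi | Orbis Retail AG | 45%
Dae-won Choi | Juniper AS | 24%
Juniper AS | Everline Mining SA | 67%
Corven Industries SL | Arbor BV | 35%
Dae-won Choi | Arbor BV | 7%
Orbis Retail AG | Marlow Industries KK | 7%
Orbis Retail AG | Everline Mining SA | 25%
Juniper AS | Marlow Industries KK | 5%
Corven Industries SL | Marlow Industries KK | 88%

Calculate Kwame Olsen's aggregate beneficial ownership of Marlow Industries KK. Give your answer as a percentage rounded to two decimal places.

54.18%

Kwame reaches Marlow along 3 paths.
Via Orbis → Corven: 55% × 100% × 88% = 48.4%.
Via Orbis → Juniper: 55% × 70% × 5% = 1.925%.
Via Orbis: 55% × 7% = 3.85%.
Total: 48.4% + 1.925% + 3.85% = 54.175%.
Rounded: 54.18%.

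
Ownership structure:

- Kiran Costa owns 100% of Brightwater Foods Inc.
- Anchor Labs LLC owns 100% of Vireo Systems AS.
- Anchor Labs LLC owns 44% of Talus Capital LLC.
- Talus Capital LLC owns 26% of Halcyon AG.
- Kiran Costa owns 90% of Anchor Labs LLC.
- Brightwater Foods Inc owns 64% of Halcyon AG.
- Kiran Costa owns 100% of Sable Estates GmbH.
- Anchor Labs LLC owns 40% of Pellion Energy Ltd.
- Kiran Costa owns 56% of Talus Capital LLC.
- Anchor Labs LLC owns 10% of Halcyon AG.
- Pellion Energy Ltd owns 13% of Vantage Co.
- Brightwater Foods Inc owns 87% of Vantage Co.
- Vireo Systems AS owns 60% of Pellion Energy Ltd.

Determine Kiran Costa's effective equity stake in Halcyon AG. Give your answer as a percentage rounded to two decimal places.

Kiran reaches Halcyon along 4 paths.
Via Anchor: 90% × 10% = 9%.
Via Anchor → Talus: 90% × 44% × 26% = 10.296%.
Via Talus: 56% × 26% = 14.56%.
Via Brightwater: 100% × 64% = 64%.
Total: 9% + 10.296% + 14.56% + 64% = 97.856%.
Rounded: 97.86%.

97.86%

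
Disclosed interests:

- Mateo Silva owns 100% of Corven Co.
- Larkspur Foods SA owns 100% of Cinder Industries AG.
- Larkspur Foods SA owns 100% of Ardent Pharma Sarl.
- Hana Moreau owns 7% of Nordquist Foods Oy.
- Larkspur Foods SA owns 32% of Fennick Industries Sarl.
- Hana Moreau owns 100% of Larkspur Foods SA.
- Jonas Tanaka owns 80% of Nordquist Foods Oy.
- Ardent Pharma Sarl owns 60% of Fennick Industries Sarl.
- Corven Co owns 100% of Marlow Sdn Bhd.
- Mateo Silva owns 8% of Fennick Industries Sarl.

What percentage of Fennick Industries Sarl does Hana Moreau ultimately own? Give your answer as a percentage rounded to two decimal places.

Hana reaches Fennick along 2 paths.
Via Larkspur → Ardent: 100% × 100% × 60% = 60%.
Via Larkspur: 100% × 32% = 32%.
Total: 60% + 32% = 92%.
Rounded: 92.00%.

92.00%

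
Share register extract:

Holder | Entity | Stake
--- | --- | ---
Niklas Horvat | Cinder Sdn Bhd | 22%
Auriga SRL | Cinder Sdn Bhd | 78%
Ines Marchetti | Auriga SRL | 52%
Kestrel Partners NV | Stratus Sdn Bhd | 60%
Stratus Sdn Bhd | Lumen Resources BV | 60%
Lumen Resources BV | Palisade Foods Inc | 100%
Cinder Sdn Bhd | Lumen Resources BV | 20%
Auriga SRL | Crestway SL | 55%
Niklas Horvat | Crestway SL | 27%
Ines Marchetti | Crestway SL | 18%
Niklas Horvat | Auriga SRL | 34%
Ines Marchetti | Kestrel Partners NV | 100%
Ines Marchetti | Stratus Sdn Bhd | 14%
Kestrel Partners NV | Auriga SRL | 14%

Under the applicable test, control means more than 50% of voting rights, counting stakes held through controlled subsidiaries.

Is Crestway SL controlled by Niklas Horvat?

Niklas's largest direct stake is 34% in Auriga, which does not meet the threshold, so Niklas controls no company.
In Crestway, Niklas's side holds only 27%, not > 50%.
So Niklas does not control Crestway.

No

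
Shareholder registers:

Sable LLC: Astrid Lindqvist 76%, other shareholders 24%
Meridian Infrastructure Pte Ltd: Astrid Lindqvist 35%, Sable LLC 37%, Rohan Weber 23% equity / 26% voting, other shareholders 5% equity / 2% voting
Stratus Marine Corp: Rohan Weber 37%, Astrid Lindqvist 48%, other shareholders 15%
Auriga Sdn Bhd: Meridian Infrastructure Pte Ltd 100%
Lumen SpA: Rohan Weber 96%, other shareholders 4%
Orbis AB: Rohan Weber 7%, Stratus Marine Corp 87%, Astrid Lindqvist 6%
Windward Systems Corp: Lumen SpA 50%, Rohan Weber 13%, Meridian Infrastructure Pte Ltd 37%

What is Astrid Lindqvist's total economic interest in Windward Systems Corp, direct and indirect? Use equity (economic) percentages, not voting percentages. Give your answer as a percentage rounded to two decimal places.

Astrid reaches Windward along 2 paths.
Via Meridian: 35% × 37% = 12.95%.
Via Sable → Meridian: 76% × 37% × 37% = 10.4044%.
Total: 12.95% + 10.4044% = 23.3544%.
Rounded: 23.35%.

23.35%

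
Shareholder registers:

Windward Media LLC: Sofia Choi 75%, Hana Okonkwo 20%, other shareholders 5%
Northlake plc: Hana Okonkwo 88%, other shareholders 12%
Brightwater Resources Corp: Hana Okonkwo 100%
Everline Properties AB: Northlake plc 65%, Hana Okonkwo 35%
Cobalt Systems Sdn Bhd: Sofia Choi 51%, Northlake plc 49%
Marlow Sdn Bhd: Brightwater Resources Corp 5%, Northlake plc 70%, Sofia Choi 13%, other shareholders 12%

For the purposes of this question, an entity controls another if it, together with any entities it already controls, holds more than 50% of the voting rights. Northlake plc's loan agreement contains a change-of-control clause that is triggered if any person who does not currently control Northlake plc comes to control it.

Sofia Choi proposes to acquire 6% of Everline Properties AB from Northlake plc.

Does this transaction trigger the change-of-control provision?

No

The purchase adds only to Sofia's holdings (Northlake's stake shrinks), so Sofia is the only person who could newly come to control Northlake.
Sofia holds 75% of Windward, so Sofia controls Windward.
Sofia holds 51% of Cobalt, so Sofia controls Cobalt.
Neither Sofia nor any entity Sofia controls holds any voting interest in Northlake.
So before the transaction, Sofia does not control Northlake.
After the purchase, Sofia holds 6% of Everline directly, and Northlake's stake falls to 59%.
Sofia's side now holds 6% of Everline, not > 50%, so Sofia still does not control Everline.
After the transaction, neither Sofia nor any entity Sofia controls holds a voting interest in Northlake, so Sofia still does not control it.
No new person acquires control, so the clause is not triggered.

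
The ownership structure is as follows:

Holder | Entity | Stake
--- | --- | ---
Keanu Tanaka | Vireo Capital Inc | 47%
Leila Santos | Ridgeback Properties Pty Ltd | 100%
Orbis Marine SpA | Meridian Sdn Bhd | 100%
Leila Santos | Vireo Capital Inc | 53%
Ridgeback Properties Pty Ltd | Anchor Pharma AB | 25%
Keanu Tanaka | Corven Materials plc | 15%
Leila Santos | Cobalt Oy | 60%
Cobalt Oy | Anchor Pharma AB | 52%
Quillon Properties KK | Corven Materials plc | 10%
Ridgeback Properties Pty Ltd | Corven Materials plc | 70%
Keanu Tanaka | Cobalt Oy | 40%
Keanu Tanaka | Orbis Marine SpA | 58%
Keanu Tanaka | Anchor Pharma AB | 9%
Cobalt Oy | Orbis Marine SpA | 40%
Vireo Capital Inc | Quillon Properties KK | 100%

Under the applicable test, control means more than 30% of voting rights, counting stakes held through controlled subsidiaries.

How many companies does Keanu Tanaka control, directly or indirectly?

6

Keanu holds 47% of Vireo, so Keanu controls Vireo.
Keanu holds 40% of Cobalt, so Keanu controls Cobalt.
Vireo holds 100% of Quillon, so Keanu controls Quillon.
Keanu and Cobalt together hold 58% + 40% = 98% of Orbis, so Keanu controls Orbis.
Keanu and Cobalt together hold 9% + 52% = 61% of Anchor, so Keanu controls Anchor.
Orbis holds 100% of Meridian, so Keanu controls Meridian.
No other company's threshold is met.
Keanu controls 6 companies.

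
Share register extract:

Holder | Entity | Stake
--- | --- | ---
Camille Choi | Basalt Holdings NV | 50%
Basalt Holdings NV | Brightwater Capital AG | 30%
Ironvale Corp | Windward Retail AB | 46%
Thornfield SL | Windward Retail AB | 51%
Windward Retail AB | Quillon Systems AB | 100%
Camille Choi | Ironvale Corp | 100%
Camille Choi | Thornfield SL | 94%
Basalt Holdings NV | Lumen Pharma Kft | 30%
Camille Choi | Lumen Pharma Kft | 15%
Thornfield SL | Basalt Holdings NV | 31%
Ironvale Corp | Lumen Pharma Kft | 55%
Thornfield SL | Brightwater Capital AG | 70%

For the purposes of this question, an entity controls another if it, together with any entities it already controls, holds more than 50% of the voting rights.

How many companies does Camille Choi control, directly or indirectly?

7

Camille holds 94% of Thornfield, so Camille controls Thornfield.
Camille and Thornfield together hold 50% + 31% = 81% of Basalt, so Camille controls Basalt.
Camille holds 100% of Ironvale, so Camille controls Ironvale.
Thornfield and Basalt together hold 70% + 30% = 100% of Brightwater, so Camille controls Brightwater.
Ironvale and Thornfield together hold 46% + 51% = 97% of Windward, so Camille controls Windward.
Windward holds 100% of Quillon, so Camille controls Quillon.
Basalt and Ironvale and Camille together hold 30% + 55% + 15% = 100% of Lumen, so Camille controls Lumen.
Camille controls 7 companies.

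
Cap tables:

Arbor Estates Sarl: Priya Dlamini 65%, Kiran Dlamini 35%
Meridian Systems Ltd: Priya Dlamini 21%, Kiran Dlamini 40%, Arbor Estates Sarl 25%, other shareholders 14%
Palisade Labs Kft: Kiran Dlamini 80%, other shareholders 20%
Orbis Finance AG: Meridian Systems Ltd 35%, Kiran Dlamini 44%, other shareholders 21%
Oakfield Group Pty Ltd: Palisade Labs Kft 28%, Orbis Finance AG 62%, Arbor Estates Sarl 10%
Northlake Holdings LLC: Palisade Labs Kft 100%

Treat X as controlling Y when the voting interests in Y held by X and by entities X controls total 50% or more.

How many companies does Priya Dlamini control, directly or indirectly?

1

Priya holds 65% of Arbor, so Priya controls Arbor.
No other company's threshold is met.
Priya controls 1 company.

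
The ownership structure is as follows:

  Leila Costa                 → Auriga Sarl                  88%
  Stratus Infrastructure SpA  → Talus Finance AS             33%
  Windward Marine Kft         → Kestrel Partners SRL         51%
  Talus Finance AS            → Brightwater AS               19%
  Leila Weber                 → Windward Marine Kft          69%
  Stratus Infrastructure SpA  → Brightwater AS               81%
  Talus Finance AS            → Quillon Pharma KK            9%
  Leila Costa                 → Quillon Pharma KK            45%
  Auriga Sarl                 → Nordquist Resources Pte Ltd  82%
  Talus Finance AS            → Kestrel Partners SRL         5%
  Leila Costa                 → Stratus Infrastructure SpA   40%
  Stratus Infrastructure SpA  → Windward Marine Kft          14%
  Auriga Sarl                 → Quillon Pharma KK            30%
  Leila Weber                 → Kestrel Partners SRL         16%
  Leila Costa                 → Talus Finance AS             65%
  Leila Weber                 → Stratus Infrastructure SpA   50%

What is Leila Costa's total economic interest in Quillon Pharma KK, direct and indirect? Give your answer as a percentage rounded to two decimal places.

78.44%

Leila Costa reaches Quillon along 4 paths.
Via Auriga: 88% × 30% = 26.4%.
Via Stratus → Talus: 40% × 33% × 9% = 1.188%.
Via Talus: 65% × 9% = 5.85%.
Direct stake: 45% = 45%.
Total: 26.4% + 1.188% + 5.85% + 45% = 78.438%.
Rounded: 78.44%.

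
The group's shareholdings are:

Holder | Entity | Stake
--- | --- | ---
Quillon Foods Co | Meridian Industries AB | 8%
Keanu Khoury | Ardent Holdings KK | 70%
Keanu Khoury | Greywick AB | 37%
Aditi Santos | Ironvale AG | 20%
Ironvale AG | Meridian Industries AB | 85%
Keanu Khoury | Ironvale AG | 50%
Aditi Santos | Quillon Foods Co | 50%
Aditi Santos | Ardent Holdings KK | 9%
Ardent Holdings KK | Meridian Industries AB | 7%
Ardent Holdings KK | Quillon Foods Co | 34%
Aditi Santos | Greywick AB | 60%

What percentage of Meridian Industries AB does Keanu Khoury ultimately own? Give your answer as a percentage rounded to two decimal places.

49.30%

Keanu reaches Meridian along 3 paths.
Via Ironvale: 50% × 85% = 42.5%.
Via Ardent → Quillon: 70% × 34% × 8% = 1.904%.
Via Ardent: 70% × 7% = 4.9%.
Total: 42.5% + 1.904% + 4.9% = 49.304%.
Rounded: 49.30%.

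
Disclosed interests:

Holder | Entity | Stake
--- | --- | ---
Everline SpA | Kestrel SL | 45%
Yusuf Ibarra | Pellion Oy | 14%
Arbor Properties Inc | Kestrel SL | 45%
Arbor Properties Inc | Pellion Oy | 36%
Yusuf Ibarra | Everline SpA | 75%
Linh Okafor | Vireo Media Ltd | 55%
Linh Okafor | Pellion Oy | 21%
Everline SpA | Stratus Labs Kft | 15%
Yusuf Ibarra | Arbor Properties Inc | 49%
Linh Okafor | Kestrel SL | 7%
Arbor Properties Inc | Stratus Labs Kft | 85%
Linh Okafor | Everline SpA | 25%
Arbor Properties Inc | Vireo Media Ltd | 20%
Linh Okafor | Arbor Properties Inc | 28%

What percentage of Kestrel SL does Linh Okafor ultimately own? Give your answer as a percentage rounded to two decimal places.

Linh reaches Kestrel along 3 paths.
Via Everline: 25% × 45% = 11.25%.
Via Arbor: 28% × 45% = 12.6%.
Direct stake: 7% = 7%.
Total: 11.25% + 12.6% + 7% = 30.85%.

30.85%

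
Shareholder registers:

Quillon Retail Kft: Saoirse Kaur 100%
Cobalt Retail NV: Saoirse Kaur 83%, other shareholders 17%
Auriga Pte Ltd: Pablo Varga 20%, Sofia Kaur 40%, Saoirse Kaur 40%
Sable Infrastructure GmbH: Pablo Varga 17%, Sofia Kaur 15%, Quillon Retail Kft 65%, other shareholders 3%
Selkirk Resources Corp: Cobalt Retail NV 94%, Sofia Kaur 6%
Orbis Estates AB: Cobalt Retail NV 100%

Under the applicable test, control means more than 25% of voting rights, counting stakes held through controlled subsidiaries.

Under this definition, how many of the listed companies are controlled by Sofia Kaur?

1

Sofia holds 40% of Auriga, so Sofia controls Auriga.
No other company's threshold is met.
Sofia controls 1 company.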